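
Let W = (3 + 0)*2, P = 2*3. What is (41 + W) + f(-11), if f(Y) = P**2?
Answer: 83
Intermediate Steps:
P = 6
f(Y) = 36 (f(Y) = 6**2 = 36)
W = 6 (W = 3*2 = 6)
(41 + W) + f(-11) = (41 + 6) + 36 = 47 + 36 = 83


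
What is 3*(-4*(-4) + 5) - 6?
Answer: 57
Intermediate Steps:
3*(-4*(-4) + 5) - 6 = 3*(16 + 5) - 6 = 3*21 - 6 = 63 - 6 = 57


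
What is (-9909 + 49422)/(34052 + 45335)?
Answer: 39513/79387 ≈ 0.49773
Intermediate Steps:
(-9909 + 49422)/(34052 + 45335) = 39513/79387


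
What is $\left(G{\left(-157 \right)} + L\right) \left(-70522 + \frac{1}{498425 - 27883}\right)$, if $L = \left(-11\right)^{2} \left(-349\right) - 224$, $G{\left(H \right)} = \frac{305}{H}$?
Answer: $\frac{110591291539800099}{36937547} \approx 2.994 \cdot 10^{9}$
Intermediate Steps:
$L = -42453$ ($L = 121 \left(-349\right) - 224 = -42229 - 224 = -42453$)
$\left(G{\left(-157 \right)} + L\right) \left(-70522 + \frac{1}{498425 - 27883}\right) = \left(\frac{305}{-157} - 42453\right) \left(-70522 + \frac{1}{498425 - 27883}\right) = \left(305 \left(- \frac{1}{157}\right) - 42453\right) \left(-70522 + \frac{1}{470542}\right) = \left(- \frac{305}{157} - 42453\right) \left(-70522 + \frac{1}{470542}\right) = \left(- \frac{6665426}{157}\right) \left(- \frac{33183562923}{470542}\right) = \frac{110591291539800099}{36937547}$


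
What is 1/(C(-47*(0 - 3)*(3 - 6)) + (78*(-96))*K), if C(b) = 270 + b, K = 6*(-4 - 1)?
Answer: 1/224487 ≈ 4.4546e-6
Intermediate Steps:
K = -30 (K = 6*(-5) = -30)
1/(C(-47*(0 - 3)*(3 - 6)) + (78*(-96))*K) = 1/((270 - 47*(0 - 3)*(3 - 6)) + (78*(-96))*(-30)) = 1/((270 - (-141)*(-3)) - 7488*(-30)) = 1/((270 - 47*9) + 224640) = 1/((270 - 423) + 224640) = 1/(-153 + 224640) = 1/224487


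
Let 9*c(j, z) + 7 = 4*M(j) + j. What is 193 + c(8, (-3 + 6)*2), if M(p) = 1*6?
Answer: 1762/9 ≈ 195.78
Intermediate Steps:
M(p) = 6
c(j, z) = 17/9 + j/9 (c(j, z) = -7/9 + (4*6 + j)/9 = -7/9 + (24 + j)/9 = -7/9 + (8/3 + j/9) = 17/9 + j/9)
193 + c(8, (-3 + 6)*2) = 193 + (17/9 + (⅑)*8) = 193 + (17/9 + 8/9) = 193 + 25/9 = 1762/9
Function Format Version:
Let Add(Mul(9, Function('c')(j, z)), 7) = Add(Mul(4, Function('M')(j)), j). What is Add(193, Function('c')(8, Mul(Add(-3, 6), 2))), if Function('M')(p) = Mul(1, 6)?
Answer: Rational(1762, 9) ≈ 195.78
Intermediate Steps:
Function('M')(p) = 6
Function('c')(j, z) = Add(Rational(17, 9), Mul(Rational(1, 9), j)) (Function('c')(j, z) = Add(Rational(-7, 9), Mul(Rational(1, 9), Add(Mul(4, 6), j))) = Add(Rational(-7, 9), Mul(Rational(1, 9), Add(24, j))) = Add(Rational(-7, 9), Add(Rational(8, 3), Mul(Rational(1, 9), j))) = Add(Rational(17, 9), Mul(Rational(1, 9), j)))
Add(193, Function('c')(8, Mul(Add(-3, 6), 2))) = Add(193, Add(Rational(17, 9), Mul(Rational(1, 9), 8))) = Add(193, Add(Rational(17, 9), Rational(8, 9))) = Add(193, Rational(25, 9)) = Rational(1762, 9)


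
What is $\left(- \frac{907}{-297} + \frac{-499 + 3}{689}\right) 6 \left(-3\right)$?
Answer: $- \frac{955222}{22737} \approx -42.012$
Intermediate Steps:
$\left(- \frac{907}{-297} + \frac{-499 + 3}{689}\right) 6 \left(-3\right) = \left(\left(-907\right) \left(- \frac{1}{297}\right) - \frac{496}{689}\right) \left(-18\right) = \left(\frac{907}{297} - \frac{496}{689}\right) \left(-18\right) = \frac{477611}{204633} \left(-18\right) = - \frac{955222}{22737}$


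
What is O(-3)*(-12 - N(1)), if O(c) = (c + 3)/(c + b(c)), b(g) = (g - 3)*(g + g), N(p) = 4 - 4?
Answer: 0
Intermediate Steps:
N(p) = 0
b(g) = 2*g*(-3 + g) (b(g) = (-3 + g)*(2*g) = 2*g*(-3 + g))
O(c) = (3 + c)/(c + 2*c*(-3 + c)) (O(c) = (c + 3)/(c + 2*c*(-3 + c)) = (3 + c)/(c + 2*c*(-3 + c)))
O(-3)*(-12 - N(1)) = ((3 - 3)/((-3)*(-5 + 2*(-3))))*(-12 - 1*0) = (-⅓*0/(-5 - 6))*(-12 + 0) = -⅓*0/(-11)*(-12) = -⅓*(-1/11)*0*(-12) = 0*(-12) = 0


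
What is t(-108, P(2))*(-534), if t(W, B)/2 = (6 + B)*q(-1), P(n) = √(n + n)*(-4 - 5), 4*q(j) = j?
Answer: -3204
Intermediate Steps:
q(j) = j/4
P(n) = -9*√2*√n (P(n) = √(2*n)*(-9) = (√2*√n)*(-9) = -9*√2*√n)
t(W, B) = -3 - B/2 (t(W, B) = 2*((6 + B)*((¼)*(-1))) = 2*((6 + B)*(-¼)) = 2*(-3/2 - B/4) = -3 - B/2)
t(-108, P(2))*(-534) = (-3 - (-9)*√2*√2/2)*(-534) = (-3 - ½*(-18))*(-534) = (-3 + 9)*(-534) = 6*(-534) = -3204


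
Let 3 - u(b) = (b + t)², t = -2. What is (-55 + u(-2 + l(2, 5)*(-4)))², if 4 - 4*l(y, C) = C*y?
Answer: 3136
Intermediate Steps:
l(y, C) = 1 - C*y/4
u(b) = 3 - (-2 + b)² (u(b) = 3 - (b - 2)² = 3 - (-2 + b)²)
(-55 + u(-2 + l(2, 5)*(-4)))² = (-55 + (3 - (-2 + (-2 + (1 - ¼*5*2)*(-4)))²))² = (-55 + (3 - (-2 + (-2 + (1 - 5/2)*(-4)))²))² = (-55 + (3 - (-2 + (-2 - 3/2*(-4)))²))² = (-55 + (3 - (-2 + (-2 + 6))²))² = (-55 + (3 - (-2 + 4)²))² = (-55 + (3 - 1*2²))² = (-55 + (3 - 1*4))² = (-55 + (3 - 4))² = (-55 - 1)² = (-56)² = 3136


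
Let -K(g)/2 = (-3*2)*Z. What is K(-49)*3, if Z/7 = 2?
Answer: 504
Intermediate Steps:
Z = 14 (Z = 7*2 = 14)
K(g) = 168 (K(g) = -2*(-3*2)*14 = -(-12)*14 = -2*(-84) = 168)
K(-49)*3 = 168*3 = 504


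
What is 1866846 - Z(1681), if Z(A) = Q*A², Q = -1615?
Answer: 4565470861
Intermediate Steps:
Z(A) = -1615*A²
1866846 - Z(1681) = 1866846 - (-1615)*1681² = 1866846 - (-1615)*2825761 = 1866846 - 1*(-4563604015) = 1866846 + 4563604015 = 4565470861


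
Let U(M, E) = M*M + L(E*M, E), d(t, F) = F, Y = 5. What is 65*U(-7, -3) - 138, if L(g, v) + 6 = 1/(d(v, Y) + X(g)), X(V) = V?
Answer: 5319/2 ≈ 2659.5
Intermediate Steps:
L(g, v) = -6 + 1/(5 + g)
U(M, E) = M**2 + (-29 - 6*E*M)/(5 + E*M) (U(M, E) = M*M + (-29 - 6*E*M)/(5 + E*M) = M**2 + (-29 - 6*E*M)/(5 + E*M))
65*U(-7, -3) - 138 = 65*((-29 + (-7)**2*(5 - 3*(-7)) - 6*(-3)*(-7))/(5 - 3*(-7))) - 138 = 65*((-29 + 49*(5 + 21) - 126)/(5 + 21)) - 138 = 65*((-29 + 49*26 - 126)/26) - 138 = 65*((-29 + 1274 - 126)/26) - 138 = 65*((1/26)*1119) - 138 = 65*(1119/26) - 138 = 5595/2 - 138 = 5319/2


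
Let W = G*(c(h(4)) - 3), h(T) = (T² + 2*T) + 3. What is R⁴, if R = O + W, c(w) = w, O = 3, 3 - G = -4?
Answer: 855036081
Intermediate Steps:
G = 7 (G = 3 - 1*(-4) = 3 + 4 = 7)
h(T) = 3 + T² + 2*T
W = 168 (W = 7*((3 + 4² + 2*4) - 3) = 7*((3 + 16 + 8) - 3) = 7*(27 - 3) = 7*24 = 168)
R = 171 (R = 3 + 168 = 171)
R⁴ = 171⁴ = 855036081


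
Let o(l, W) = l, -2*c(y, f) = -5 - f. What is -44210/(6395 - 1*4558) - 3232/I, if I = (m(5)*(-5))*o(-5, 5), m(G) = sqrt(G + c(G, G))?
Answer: -44210/1837 - 1616*sqrt(10)/125 ≈ -64.948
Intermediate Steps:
c(y, f) = 5/2 + f/2 (c(y, f) = -(-5 - f)/2 = 5/2 + f/2)
m(G) = sqrt(5/2 + 3*G/2) (m(G) = sqrt(G + (5/2 + G/2)) = sqrt(5/2 + 3*G/2))
I = 25*sqrt(10) (I = ((sqrt(10 + 6*5)/2)*(-5))*(-5) = ((sqrt(10 + 30)/2)*(-5))*(-5) = ((sqrt(40)/2)*(-5))*(-5) = (((2*sqrt(10))/2)*(-5))*(-5) = (sqrt(10)*(-5))*(-5) = -5*sqrt(10)*(-5) = 25*sqrt(10) ≈ 79.057)
-44210/(6395 - 1*4558) - 3232/I = -44210/(6395 - 1*4558) - 3232*sqrt(10)/250 = -44210/(6395 - 4558) - 1616*sqrt(10)/125 = -44210/1837 - 1616*sqrt(10)/125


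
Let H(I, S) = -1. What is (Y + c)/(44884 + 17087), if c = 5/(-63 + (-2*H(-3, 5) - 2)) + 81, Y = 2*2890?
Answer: 369238/3904173 ≈ 0.094575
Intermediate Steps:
Y = 5780
c = 5098/63 (c = 5/(-63 + (-2*(-1) - 2)) + 81 = 5/(-63 + (2 - 2)) + 81 = 5/(-63 + 0) + 81 = 5/(-63) + 81 = -1/63*5 + 81 = -5/63 + 81 = 5098/63 ≈ 80.921)
(Y + c)/(44884 + 17087) = (5780 + 5098/63)/(44884 + 17087) = (369238/63)/61971 = (369238/63)*(1/61971) = 369238/3904173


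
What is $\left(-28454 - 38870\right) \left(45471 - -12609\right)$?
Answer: $-3910177920$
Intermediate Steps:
$\left(-28454 - 38870\right) \left(45471 - -12609\right) = - 67324 \left(45471 + \left(-9384 + 21993\right)\right) = - 67324 \left(45471 + 12609\right) = \left(-67324\right) 58080 = -3910177920$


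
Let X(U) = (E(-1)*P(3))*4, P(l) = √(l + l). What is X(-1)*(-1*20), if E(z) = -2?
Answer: 160*√6 ≈ 391.92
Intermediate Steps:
P(l) = √2*√l (P(l) = √(2*l) = √2*√l)
X(U) = -8*√6 (X(U) = -2*√2*√3*4 = -2*√6*4 = -8*√6)
X(-1)*(-1*20) = (-8*√6)*(-1*20) = -8*√6*(-20) = 160*√6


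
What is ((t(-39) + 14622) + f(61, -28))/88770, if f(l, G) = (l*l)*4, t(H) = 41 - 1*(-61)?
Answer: 14804/44385 ≈ 0.33354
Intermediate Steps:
t(H) = 102 (t(H) = 41 + 61 = 102)
f(l, G) = 4*l² (f(l, G) = l²*4 = 4*l²)
((t(-39) + 14622) + f(61, -28))/88770 = ((102 + 14622) + 4*61²)/88770 = (14724 + 4*3721)*(1/88770) = (14724 + 14884)*(1/88770) = 29608*(1/88770) = 14804/44385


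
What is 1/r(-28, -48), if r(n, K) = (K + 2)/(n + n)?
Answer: 28/23 ≈ 1.2174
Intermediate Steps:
r(n, K) = (2 + K)/(2*n) (r(n, K) = (2 + K)/((2*n)) = (2 + K)*(1/(2*n)) = (2 + K)/(2*n))
1/r(-28, -48) = 1/((1/2)*(2 - 48)/(-28)) = 1/((1/2)*(-1/28)*(-46)) = 1/(23/28) = 28/23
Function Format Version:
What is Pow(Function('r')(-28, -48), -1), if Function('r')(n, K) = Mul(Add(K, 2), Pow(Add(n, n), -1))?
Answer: Rational(28, 23) ≈ 1.2174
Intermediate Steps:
Function('r')(n, K) = Mul(Rational(1, 2), Pow(n, -1), Add(2, K)) (Function('r')(n, K) = Mul(Add(2, K), Pow(Mul(2, n), -1)) = Mul(Add(2, K), Mul(Rational(1, 2), Pow(n, -1))) = Mul(Rational(1, 2), Pow(n, -1), Add(2, K)))
Pow(Function('r')(-28, -48), -1) = Pow(Mul(Rational(1, 2), Pow(-28, -1), Add(2, -48)), -1) = Pow(Mul(Rational(1, 2), Rational(-1, 28), -46), -1) = Pow(Rational(23, 28), -1) = Rational(28, 23)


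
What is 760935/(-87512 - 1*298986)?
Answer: -108705/55214 ≈ -1.9688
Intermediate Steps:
760935/(-87512 - 1*298986) = 760935/(-87512 - 298986) = 760935/(-386498) = 760935*(-1/386498) = -108705/55214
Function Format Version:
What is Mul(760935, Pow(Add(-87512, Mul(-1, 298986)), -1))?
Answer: Rational(-108705, 55214) ≈ -1.9688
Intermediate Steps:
Mul(760935, Pow(Add(-87512, Mul(-1, 298986)), -1)) = Mul(760935, Pow(Add(-87512, -298986), -1)) = Mul(760935, Pow(-386498, -1)) = Mul(760935, Rational(-1, 386498)) = Rational(-108705, 55214)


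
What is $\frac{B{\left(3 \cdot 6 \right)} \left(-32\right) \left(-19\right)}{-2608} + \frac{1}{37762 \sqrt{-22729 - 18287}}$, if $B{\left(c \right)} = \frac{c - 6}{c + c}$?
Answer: $- \frac{38}{489} - \frac{i \sqrt{10254}}{774423096} \approx -0.07771 - 1.3076 \cdot 10^{-7} i$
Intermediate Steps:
$B{\left(c \right)} = \frac{-6 + c}{2 c}$
$\frac{B{\left(3 \cdot 6 \right)} \left(-32\right) \left(-19\right)}{-2608} + \frac{1}{37762 \sqrt{-22729 - 18287}} = \frac{\frac{-6 + 3 \cdot 6}{2 \cdot 3 \cdot 6} \left(-32\right) \left(-19\right)}{-2608} + \frac{1}{37762 \sqrt{-22729 - 18287}} = \frac{-6 + 18}{2 \cdot 18} \left(-32\right) \left(-19\right) \left(- \frac{1}{2608}\right) + \frac{1}{37762 \sqrt{-41016}} = \frac{1}{2} \cdot \frac{1}{18} \cdot 12 \left(-32\right) \left(-19\right) \left(- \frac{1}{2608}\right) + \frac{1}{37762 \cdot 2 i \sqrt{10254}} = \frac{1}{3} \left(-32\right) \left(-19\right) \left(- \frac{1}{2608}\right) + \frac{\left(- \frac{1}{20508}\right) i \sqrt{10254}}{37762} = \left(- \frac{32}{3}\right) \left(-19\right) \left(- \frac{1}{2608}\right) - \frac{i \sqrt{10254}}{774423096} = \frac{608}{3} \left(- \frac{1}{2608}\right) - \frac{i \sqrt{10254}}{774423096} = - \frac{38}{489} - \frac{i \sqrt{10254}}{774423096}$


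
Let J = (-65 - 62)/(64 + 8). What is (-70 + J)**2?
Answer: 26697889/5184 ≈ 5150.1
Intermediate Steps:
J = -127/72 ≈ -1.7639
(-70 + J)**2 = (-70 - 127/72)**2 = (-5167/72)**2 = 26697889/5184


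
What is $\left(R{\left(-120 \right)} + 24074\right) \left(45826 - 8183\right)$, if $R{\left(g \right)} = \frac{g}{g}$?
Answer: $906255225$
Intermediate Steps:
$R{\left(g \right)} = 1$
$\left(R{\left(-120 \right)} + 24074\right) \left(45826 - 8183\right) = \left(1 + 24074\right) \left(45826 - 8183\right) = 24075 \cdot 37643 = 906255225$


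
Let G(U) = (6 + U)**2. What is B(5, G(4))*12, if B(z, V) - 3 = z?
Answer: 96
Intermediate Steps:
B(z, V) = 3 + z
B(5, G(4))*12 = (3 + 5)*12 = 8*12 = 96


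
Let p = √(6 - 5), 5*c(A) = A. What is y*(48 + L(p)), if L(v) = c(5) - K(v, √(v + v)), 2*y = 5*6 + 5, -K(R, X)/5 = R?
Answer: 945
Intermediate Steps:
c(A) = A/5
K(R, X) = -5*R
y = 35/2 (y = (5*6 + 5)/2 = (30 + 5)/2 = (½)*35 = 35/2 ≈ 17.500)
p = 1 (p = √1 = 1)
L(v) = 1 + 5*v (L(v) = (⅕)*5 - (-5)*v = 1 + 5*v)
y*(48 + L(p)) = 35*(48 + (1 + 5*1))/2 = 35*(48 + (1 + 5))/2 = 35*(48 + 6)/2 = (35/2)*54 = 945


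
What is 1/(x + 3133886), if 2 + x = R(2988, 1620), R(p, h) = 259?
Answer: 1/3134143 ≈ 3.1907e-7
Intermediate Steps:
x = 257 (x = -2 + 259 = 257)
1/(x + 3133886) = 1/(257 + 3133886) = 1/3134143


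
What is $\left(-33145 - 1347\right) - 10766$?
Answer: $-45258$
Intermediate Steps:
$\left(-33145 - 1347\right) - 10766 = -34492 - 10766 = -45258$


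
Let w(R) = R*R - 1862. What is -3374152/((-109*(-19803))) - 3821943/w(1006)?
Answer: -11658247780409/2180487853698 ≈ -5.3466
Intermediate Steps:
w(R) = -1862 + R² (w(R) = R² - 1862 = -1862 + R²)
-3374152/((-109*(-19803))) - 3821943/w(1006) = -3374152/((-109*(-19803))) - 3821943/(-1862 + 1006²) = -3374152/2158527 - 3821943/(-1862 + 1012036) = -3374152*1/2158527 - 3821943/1010174 = -3374152/2158527 - 3821943*1/1010174 = -3374152/2158527 - 3821943/1010174 = -11658247780409/2180487853698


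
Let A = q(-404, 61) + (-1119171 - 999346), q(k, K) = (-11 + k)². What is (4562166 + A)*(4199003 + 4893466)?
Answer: 23784753252906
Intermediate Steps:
A = -1946292 (A = (-11 - 404)² + (-1119171 - 999346) = (-415)² - 2118517 = 172225 - 2118517 = -1946292)
(4562166 + A)*(4199003 + 4893466) = (4562166 - 1946292)*(4199003 + 4893466) = 2615874*9092469 = 23784753252906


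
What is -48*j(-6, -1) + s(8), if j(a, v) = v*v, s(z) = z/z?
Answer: -47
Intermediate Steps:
s(z) = 1
j(a, v) = v**2
-48*j(-6, -1) + s(8) = -48*(-1)**2 + 1 = -48*1 + 1 = -48 + 1 = -47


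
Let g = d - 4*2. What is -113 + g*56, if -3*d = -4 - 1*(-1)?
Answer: -505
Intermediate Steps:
d = 1 (d = -(-4 - 1*(-1))/3 = -(-4 + 1)/3 = -⅓*(-3) = 1)
g = -7 (g = 1 - 4*2 = 1 - 8 = -7)
-113 + g*56 = -113 - 7*56 = -113 - 392 = -505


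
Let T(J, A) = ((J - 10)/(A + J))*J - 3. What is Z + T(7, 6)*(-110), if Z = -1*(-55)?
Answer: 7315/13 ≈ 562.69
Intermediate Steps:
Z = 55
T(J, A) = -3 + J*(-10 + J)/(A + J) (T(J, A) = ((-10 + J)/(A + J))*J - 3 = J*(-10 + J)/(A + J) - 3 = -3 + J*(-10 + J)/(A + J))
Z + T(7, 6)*(-110) = 55 + ((7² - 13*7 - 3*6)/(6 + 7))*(-110) = 55 + ((49 - 91 - 18)/13)*(-110) = 55 + ((1/13)*(-60))*(-110) = 55 - 60/13*(-110) = 55 + 6600/13 = 7315/13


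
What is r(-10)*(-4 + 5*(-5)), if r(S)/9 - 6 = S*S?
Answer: -27666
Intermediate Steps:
r(S) = 54 + 9*S² (r(S) = 54 + 9*(S*S) = 54 + 9*S²)
r(-10)*(-4 + 5*(-5)) = (54 + 9*(-10)²)*(-4 + 5*(-5)) = (54 + 9*100)*(-4 - 25) = (54 + 900)*(-29) = 954*(-29) = -27666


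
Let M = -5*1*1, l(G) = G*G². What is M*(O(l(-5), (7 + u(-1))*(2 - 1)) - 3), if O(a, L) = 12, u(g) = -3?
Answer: -45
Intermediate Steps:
l(G) = G³
M = -5 (M = -5*1 = -5)
M*(O(l(-5), (7 + u(-1))*(2 - 1)) - 3) = -5*(12 - 3) = -5*9 = -45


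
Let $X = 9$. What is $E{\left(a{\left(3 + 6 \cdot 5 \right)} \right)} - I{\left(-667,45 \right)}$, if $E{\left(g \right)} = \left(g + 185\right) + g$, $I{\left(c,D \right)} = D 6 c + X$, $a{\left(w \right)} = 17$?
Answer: $180300$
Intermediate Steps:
$I{\left(c,D \right)} = 9 + 6 D c$ ($I{\left(c,D \right)} = D 6 c + 9 = 6 D c + 9 = 9 + 6 D c$)
$E{\left(g \right)} = 185 + 2 g$ ($E{\left(g \right)} = \left(185 + g\right) + g = 185 + 2 g$)
$E{\left(a{\left(3 + 6 \cdot 5 \right)} \right)} - I{\left(-667,45 \right)} = \left(185 + 2 \cdot 17\right) - \left(9 + 6 \cdot 45 \left(-667\right)\right) = \left(185 + 34\right) - \left(9 - 180090\right) = 219 - -180081 = 219 + 180081 = 180300$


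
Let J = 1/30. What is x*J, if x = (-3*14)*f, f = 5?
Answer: -7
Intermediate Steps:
x = -210 (x = -3*14*5 = -42*5 = -210)
J = 1/30 ≈ 0.033333
x*J = -210*1/30 = -7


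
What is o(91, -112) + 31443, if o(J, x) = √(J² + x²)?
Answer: 31443 + 35*√17 ≈ 31587.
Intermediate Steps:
o(91, -112) + 31443 = √(91² + (-112)²) + 31443 = √(8281 + 12544) + 31443 = √20825 + 31443 = 35*√17 + 31443 = 31443 + 35*√17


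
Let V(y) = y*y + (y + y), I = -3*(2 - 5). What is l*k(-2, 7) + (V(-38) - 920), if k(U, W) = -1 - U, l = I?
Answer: 457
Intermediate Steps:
I = 9 (I = -3*(-3) = 9)
l = 9
V(y) = y**2 + 2*y
l*k(-2, 7) + (V(-38) - 920) = 9*(-1 - 1*(-2)) + (-38*(2 - 38) - 920) = 9*(-1 + 2) + (-38*(-36) - 920) = 9*1 + (1368 - 920) = 9 + 448 = 457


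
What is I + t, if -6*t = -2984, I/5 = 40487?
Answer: 608797/3 ≈ 2.0293e+5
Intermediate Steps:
I = 202435 (I = 5*40487 = 202435)
t = 1492/3 (t = -⅙*(-2984) = 1492/3 ≈ 497.33)
I + t = 202435 + 1492/3 = 608797/3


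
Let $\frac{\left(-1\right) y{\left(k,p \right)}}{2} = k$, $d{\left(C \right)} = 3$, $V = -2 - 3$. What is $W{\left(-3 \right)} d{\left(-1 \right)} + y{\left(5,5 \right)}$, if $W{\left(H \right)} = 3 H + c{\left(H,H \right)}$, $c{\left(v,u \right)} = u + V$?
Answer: $-61$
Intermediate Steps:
$V = -5$
$y{\left(k,p \right)} = - 2 k$
$c{\left(v,u \right)} = -5 + u$ ($c{\left(v,u \right)} = u - 5 = -5 + u$)
$W{\left(H \right)} = -5 + 4 H$ ($W{\left(H \right)} = 3 H + \left(-5 + H\right) = -5 + 4 H$)
$W{\left(-3 \right)} d{\left(-1 \right)} + y{\left(5,5 \right)} = \left(-5 + 4 \left(-3\right)\right) 3 - 10 = \left(-5 - 12\right) 3 - 10 = \left(-17\right) 3 - 10 = -51 - 10 = -61$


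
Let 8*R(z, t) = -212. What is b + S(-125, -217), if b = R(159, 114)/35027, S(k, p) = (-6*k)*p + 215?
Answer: -11386226943/70054 ≈ -1.6254e+5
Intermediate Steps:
S(k, p) = 215 - 6*k*p (S(k, p) = -6*k*p + 215 = 215 - 6*k*p)
R(z, t) = -53/2 (R(z, t) = (1/8)*(-212) = -53/2)
b = -53/70054 (b = -53/2/35027 = -53/2*1/35027 = -53/70054 ≈ -0.00075656)
b + S(-125, -217) = -53/70054 + (215 - 6*(-125)*(-217)) = -53/70054 + (215 - 162750) = -53/70054 - 162535 = -11386226943/70054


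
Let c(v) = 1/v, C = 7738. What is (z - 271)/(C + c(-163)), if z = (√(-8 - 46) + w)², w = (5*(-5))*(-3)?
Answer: 863900/1261293 + 24450*I*√6/420431 ≈ 0.68493 + 0.14245*I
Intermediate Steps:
w = 75 (w = -25*(-3) = 75)
z = (75 + 3*I*√6)² (z = (√(-8 - 46) + 75)² = (√(-54) + 75)² = (3*I*√6 + 75)² = (75 + 3*I*√6)² ≈ 5571.0 + 1102.3*I)
(z - 271)/(C + c(-163)) = ((5571 + 450*I*√6) - 271)/(7738 + 1/(-163)) = (5300 + 450*I*√6)/(7738 - 1/163) = (5300 + 450*I*√6)/(1261293/163) = (5300 + 450*I*√6)*(163/1261293) = 863900/1261293 + 24450*I*√6/420431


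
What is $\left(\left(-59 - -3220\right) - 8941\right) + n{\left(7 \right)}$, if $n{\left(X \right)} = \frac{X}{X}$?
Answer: $-5779$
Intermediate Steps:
$n{\left(X \right)} = 1$
$\left(\left(-59 - -3220\right) - 8941\right) + n{\left(7 \right)} = \left(\left(-59 - -3220\right) - 8941\right) + 1 = \left(\left(-59 + 3220\right) - 8941\right) + 1 = \left(3161 - 8941\right) + 1 = -5780 + 1 = -5779$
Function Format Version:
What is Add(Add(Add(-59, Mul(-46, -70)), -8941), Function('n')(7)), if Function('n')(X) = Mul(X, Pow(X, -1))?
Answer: -5779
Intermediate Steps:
Function('n')(X) = 1
Add(Add(Add(-59, Mul(-46, -70)), -8941), Function('n')(7)) = Add(Add(Add(-59, Mul(-46, -70)), -8941), 1) = Add(Add(Add(-59, 3220), -8941), 1) = Add(Add(3161, -8941), 1) = Add(-5780, 1) = -5779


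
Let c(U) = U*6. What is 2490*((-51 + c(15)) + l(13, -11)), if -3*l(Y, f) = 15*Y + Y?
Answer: -75530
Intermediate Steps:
l(Y, f) = -16*Y/3 (l(Y, f) = -(15*Y + Y)/3 = -16*Y/3)
c(U) = 6*U
2490*((-51 + c(15)) + l(13, -11)) = 2490*((-51 + 6*15) - 16/3*13) = 2490*((-51 + 90) - 208/3) = 2490*(39 - 208/3) = 2490*(-91/3) = -75530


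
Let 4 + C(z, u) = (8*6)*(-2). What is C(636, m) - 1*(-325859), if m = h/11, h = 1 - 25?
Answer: 325759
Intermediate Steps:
h = -24
m = -24/11 ≈ -2.1818
C(z, u) = -100 (C(z, u) = -4 + (8*6)*(-2) = -4 + 48*(-2) = -4 - 96 = -100)
C(636, m) - 1*(-325859) = -100 - 1*(-325859) = -100 + 325859 = 325759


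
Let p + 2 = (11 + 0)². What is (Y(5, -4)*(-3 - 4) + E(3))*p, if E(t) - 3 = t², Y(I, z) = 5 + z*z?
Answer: -16065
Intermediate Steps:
p = 119 (p = -2 + (11 + 0)² = -2 + 11² = -2 + 121 = 119)
Y(I, z) = 5 + z²
E(t) = 3 + t²
(Y(5, -4)*(-3 - 4) + E(3))*p = ((5 + (-4)²)*(-3 - 4) + (3 + 3²))*119 = ((5 + 16)*(-7) + (3 + 9))*119 = (21*(-7) + 12)*119 = (-147 + 12)*119 = -135*119 = -16065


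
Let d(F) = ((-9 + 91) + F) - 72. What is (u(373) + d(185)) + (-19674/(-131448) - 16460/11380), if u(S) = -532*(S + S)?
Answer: -4944853602937/12465652 ≈ -3.9668e+5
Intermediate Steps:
d(F) = 10 + F (d(F) = (82 + F) - 72 = 10 + F)
u(S) = -1064*S
(u(373) + d(185)) + (-19674/(-131448) - 16460/11380) = (-1064*373 + (10 + 185)) + (-19674/(-131448) - 16460/11380) = (-396872 + 195) + (-19674*(-1/131448) - 16460*1/11380) = -396677 + (3279/21908 - 823/569) = -396677 - 16164533/12465652 = -4944853602937/12465652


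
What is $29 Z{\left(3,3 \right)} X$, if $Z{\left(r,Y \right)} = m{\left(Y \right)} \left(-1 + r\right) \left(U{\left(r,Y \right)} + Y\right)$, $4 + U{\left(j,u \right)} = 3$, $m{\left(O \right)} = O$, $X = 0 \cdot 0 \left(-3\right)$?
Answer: $0$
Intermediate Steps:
$X = 0$ ($X = 0 \left(-3\right) = 0$)
$U{\left(j,u \right)} = -1$ ($U{\left(j,u \right)} = -4 + 3 = -1$)
$Z{\left(r,Y \right)} = Y \left(-1 + Y\right) \left(-1 + r\right)$ ($Z{\left(r,Y \right)} = Y \left(-1 + r\right) \left(-1 + Y\right) = Y \left(-1 + Y\right) \left(-1 + r\right)$)
$29 Z{\left(3,3 \right)} X = 29 \cdot 3 \left(1 - 3 - 3 + 3 \cdot 3\right) 0 = 29 \cdot 3 \left(1 - 3 - 3 + 9\right) 0 = 29 \cdot 3 \cdot 4 \cdot 0 = 29 \cdot 12 \cdot 0 = 348 \cdot 0 = 0$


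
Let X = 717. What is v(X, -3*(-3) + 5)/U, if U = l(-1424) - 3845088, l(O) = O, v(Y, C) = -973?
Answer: 973/3846512 ≈ 0.00025296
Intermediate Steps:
U = -3846512 (U = -1424 - 3845088 = -3846512)
v(X, -3*(-3) + 5)/U = -973/(-3846512) = -973*(-1/3846512) = 973/3846512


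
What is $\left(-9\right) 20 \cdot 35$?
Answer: $-6300$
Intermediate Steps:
$\left(-9\right) 20 \cdot 35 = \left(-180\right) 35 = -6300$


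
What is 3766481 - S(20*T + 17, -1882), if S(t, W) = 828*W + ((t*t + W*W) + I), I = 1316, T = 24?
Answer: 1534528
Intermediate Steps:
S(t, W) = 1316 + W² + t² + 828*W (S(t, W) = 828*W + ((t*t + W*W) + 1316) = 828*W + ((t² + W²) + 1316) = 828*W + ((W² + t²) + 1316) = 828*W + (1316 + W² + t²) = 1316 + W² + t² + 828*W)
3766481 - S(20*T + 17, -1882) = 3766481 - (1316 + (-1882)² + (20*24 + 17)² + 828*(-1882)) = 3766481 - (1316 + 3541924 + (480 + 17)² - 1558296) = 3766481 - (1316 + 3541924 + 497² - 1558296) = 3766481 - (1316 + 3541924 + 247009 - 1558296) = 3766481 - 1*2231953 = 3766481 - 2231953 = 1534528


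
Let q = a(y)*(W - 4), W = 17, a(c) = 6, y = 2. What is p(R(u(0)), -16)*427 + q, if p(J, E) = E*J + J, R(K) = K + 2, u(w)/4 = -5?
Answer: 115368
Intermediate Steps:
u(w) = -20 (u(w) = 4*(-5) = -20)
R(K) = 2 + K
q = 78 (q = 6*(17 - 4) = 6*13 = 78)
p(J, E) = J + E*J
p(R(u(0)), -16)*427 + q = ((2 - 20)*(1 - 16))*427 + 78 = -18*(-15)*427 + 78 = 270*427 + 78 = 115290 + 78 = 115368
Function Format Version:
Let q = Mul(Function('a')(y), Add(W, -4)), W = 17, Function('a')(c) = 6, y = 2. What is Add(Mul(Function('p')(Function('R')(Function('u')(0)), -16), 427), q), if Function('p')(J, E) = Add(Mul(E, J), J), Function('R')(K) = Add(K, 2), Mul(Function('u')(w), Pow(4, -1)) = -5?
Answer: 115368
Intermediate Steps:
Function('u')(w) = -20 (Function('u')(w) = Mul(4, -5) = -20)
Function('R')(K) = Add(2, K)
q = 78 (q = Mul(6, Add(17, -4)) = Mul(6, 13) = 78)
Function('p')(J, E) = Add(J, Mul(E, J))
Add(Mul(Function('p')(Function('R')(Function('u')(0)), -16), 427), q) = Add(Mul(Mul(Add(2, -20), Add(1, -16)), 427), 78) = Add(Mul(Mul(-18, -15), 427), 78) = Add(Mul(270, 427), 78) = Add(115290, 78) = 115368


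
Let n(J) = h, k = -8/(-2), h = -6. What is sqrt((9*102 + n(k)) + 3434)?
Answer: sqrt(4346) ≈ 65.924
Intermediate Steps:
k = 4 (k = -8*(-1/2) = 4)
n(J) = -6
sqrt((9*102 + n(k)) + 3434) = sqrt((9*102 - 6) + 3434) = sqrt((918 - 6) + 3434) = sqrt(912 + 3434) = sqrt(4346)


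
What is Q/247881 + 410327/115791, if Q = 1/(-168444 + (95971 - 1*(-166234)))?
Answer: 1059627097162222/299018298103759 ≈ 3.5437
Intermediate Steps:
Q = 1/93761 (Q = 1/(-168444 + (95971 + 166234)) = 1/(-168444 + 262205) = 1/93761 ≈ 1.0665e-5)
Q/247881 + 410327/115791 = (1/93761)/247881 + 410327/115791 = (1/93761)*(1/247881) + 410327*(1/115791) = 1/23241570441 + 410327/115791 = 1059627097162222/299018298103759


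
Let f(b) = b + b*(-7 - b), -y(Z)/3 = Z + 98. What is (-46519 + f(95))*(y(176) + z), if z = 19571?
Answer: -1052081386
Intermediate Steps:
y(Z) = -294 - 3*Z (y(Z) = -3*(Z + 98) = -3*(98 + Z) = -294 - 3*Z)
(-46519 + f(95))*(y(176) + z) = (-46519 - 1*95*(6 + 95))*((-294 - 3*176) + 19571) = (-46519 - 1*95*101)*((-294 - 528) + 19571) = (-46519 - 9595)*(-822 + 19571) = -56114*18749 = -1052081386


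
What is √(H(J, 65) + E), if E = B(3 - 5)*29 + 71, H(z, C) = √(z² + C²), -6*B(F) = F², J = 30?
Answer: √(465 + 45*√205)/3 ≈ 11.102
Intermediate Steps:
B(F) = -F²/6
H(z, C) = √(C² + z²)
E = 155/3 (E = -(3 - 5)²/6*29 + 71 = -⅙*(-2)²*29 + 71 = -⅙*4*29 + 71 = -⅔*29 + 71 = -58/3 + 71 = 155/3 ≈ 51.667)
√(H(J, 65) + E) = √(√(65² + 30²) + 155/3) = √(√(4225 + 900) + 155/3) = √(√5125 + 155/3) = √(5*√205 + 155/3) = √(155/3 + 5*√205)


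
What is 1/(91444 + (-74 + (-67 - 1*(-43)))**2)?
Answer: 1/101048 ≈ 9.8963e-6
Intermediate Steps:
1/(91444 + (-74 + (-67 - 1*(-43)))**2) = 1/(91444 + (-74 + (-67 + 43))**2) = 1/(91444 + (-74 - 24)**2) = 1/(91444 + (-98)**2) = 1/(91444 + 9604) = 1/101048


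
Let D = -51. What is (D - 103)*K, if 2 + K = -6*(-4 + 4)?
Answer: 308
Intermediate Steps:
K = -2 (K = -2 - 6*(-4 + 4) = -2 - 6*0 = -2 + 0 = -2)
(D - 103)*K = (-51 - 103)*(-2) = -154*(-2) = 308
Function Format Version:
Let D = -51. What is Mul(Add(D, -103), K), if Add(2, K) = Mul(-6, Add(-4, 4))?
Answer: 308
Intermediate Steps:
K = -2 (K = Add(-2, Mul(-6, Add(-4, 4))) = Add(-2, Mul(-6, 0)) = Add(-2, 0) = -2)
Mul(Add(D, -103), K) = Mul(Add(-51, -103), -2) = Mul(-154, -2) = 308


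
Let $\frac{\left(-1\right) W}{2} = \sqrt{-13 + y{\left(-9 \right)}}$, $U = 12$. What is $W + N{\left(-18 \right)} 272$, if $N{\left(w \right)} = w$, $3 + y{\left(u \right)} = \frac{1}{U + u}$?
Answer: $-4896 - \frac{2 i \sqrt{141}}{3} \approx -4896.0 - 7.9162 i$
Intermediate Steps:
$y{\left(u \right)} = -3 + \frac{1}{12 + u}$
$W = - \frac{2 i \sqrt{141}}{3}$ ($W = - 2 \sqrt{-13 + \frac{-35 - -27}{12 - 9}} = - 2 \sqrt{-13 + \frac{-35 + 27}{3}} = - 2 \sqrt{-13 + \frac{1}{3} \left(-8\right)} = - 2 \sqrt{-13 - \frac{8}{3}} = - 2 \sqrt{- \frac{47}{3}} = - 2 \frac{i \sqrt{141}}{3} = - \frac{2 i \sqrt{141}}{3} \approx - 7.9162 i$)
$W + N{\left(-18 \right)} 272 = - \frac{2 i \sqrt{141}}{3} - 4896 = -4896 - \frac{2 i \sqrt{141}}{3}$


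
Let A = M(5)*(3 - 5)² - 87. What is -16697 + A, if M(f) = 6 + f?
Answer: -16740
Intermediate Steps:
A = -43 (A = (6 + 5)*(3 - 5)² - 87 = 11*(-2)² - 87 = 11*4 - 87 = 44 - 87 = -43)
-16697 + A = -16697 - 43 = -16740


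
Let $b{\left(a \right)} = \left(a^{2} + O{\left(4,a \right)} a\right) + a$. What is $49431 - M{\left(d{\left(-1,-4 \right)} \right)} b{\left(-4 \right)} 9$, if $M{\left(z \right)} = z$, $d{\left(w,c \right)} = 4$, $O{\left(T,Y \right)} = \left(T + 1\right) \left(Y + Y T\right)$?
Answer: $34599$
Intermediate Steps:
$O{\left(T,Y \right)} = \left(1 + T\right) \left(Y + T Y\right)$
$b{\left(a \right)} = a + 26 a^{2}$ ($b{\left(a \right)} = \left(a^{2} + a \left(1 + 4^{2} + 2 \cdot 4\right) a\right) + a = \left(a^{2} + a \left(1 + 16 + 8\right) a\right) + a = \left(a^{2} + a 25 a\right) + a = \left(a^{2} + 25 a a\right) + a = \left(a^{2} + 25 a^{2}\right) + a = 26 a^{2} + a = a + 26 a^{2}$)
$49431 - M{\left(d{\left(-1,-4 \right)} \right)} b{\left(-4 \right)} 9 = 49431 - 4 \left(- 4 \left(1 + 26 \left(-4\right)\right)\right) 9 = 49431 - 4 \left(- 4 \left(1 - 104\right)\right) 9 = 49431 - 4 \left(\left(-4\right) \left(-103\right)\right) 9 = 49431 - 4 \cdot 412 \cdot 9 = 49431 - 1648 \cdot 9 = 49431 - 14832 = 34599$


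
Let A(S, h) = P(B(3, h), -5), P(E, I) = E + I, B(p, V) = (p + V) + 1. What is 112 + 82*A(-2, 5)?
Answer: 440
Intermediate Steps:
B(p, V) = 1 + V + p (B(p, V) = (V + p) + 1 = 1 + V + p)
A(S, h) = -1 + h (A(S, h) = (1 + h + 3) - 5 = (4 + h) - 5 = -1 + h)
112 + 82*A(-2, 5) = 112 + 82*(-1 + 5) = 112 + 82*4 = 112 + 328 = 440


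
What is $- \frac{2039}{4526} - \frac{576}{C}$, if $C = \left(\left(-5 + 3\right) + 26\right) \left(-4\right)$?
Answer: $\frac{25117}{4526} \approx 5.5495$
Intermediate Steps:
$C = -96$ ($C = \left(-2 + 26\right) \left(-4\right) = 24 \left(-4\right) = -96$)
$- \frac{2039}{4526} - \frac{576}{C} = - \frac{2039}{4526} - \frac{576}{-96} = \left(-2039\right) \frac{1}{4526} - -6 = - \frac{2039}{4526} + 6 = \frac{25117}{4526}$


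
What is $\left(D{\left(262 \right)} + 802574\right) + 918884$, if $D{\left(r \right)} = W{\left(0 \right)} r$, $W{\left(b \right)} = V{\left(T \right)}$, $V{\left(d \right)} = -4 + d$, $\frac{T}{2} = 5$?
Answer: $1723030$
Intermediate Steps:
$T = 10$ ($T = 2 \cdot 5 = 10$)
$W{\left(b \right)} = 6$ ($W{\left(b \right)} = -4 + 10 = 6$)
$D{\left(r \right)} = 6 r$
$\left(D{\left(262 \right)} + 802574\right) + 918884 = \left(6 \cdot 262 + 802574\right) + 918884 = \left(1572 + 802574\right) + 918884 = 804146 + 918884 = 1723030$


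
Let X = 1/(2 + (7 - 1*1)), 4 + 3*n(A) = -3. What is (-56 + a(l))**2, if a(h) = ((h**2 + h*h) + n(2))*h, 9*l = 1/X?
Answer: 1706681344/531441 ≈ 3211.4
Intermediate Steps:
n(A) = -7/3 (n(A) = -4/3 + (1/3)*(-3) = -4/3 - 1 = -7/3)
X = 1/8 (X = 1/(2 + (7 - 1)) = 1/(2 + 6) = 1/8 ≈ 0.12500)
l = 8/9 (l = 1/(9*(1/8)) = (1/9)*8 = 8/9 ≈ 0.88889)
a(h) = h*(-7/3 + 2*h**2) (a(h) = ((h**2 + h*h) - 7/3)*h = ((h**2 + h**2) - 7/3)*h = (2*h**2 - 7/3)*h = (-7/3 + 2*h**2)*h = h*(-7/3 + 2*h**2))
(-56 + a(l))**2 = (-56 + (1/3)*(8/9)*(-7 + 6*(8/9)**2))**2 = (-56 + (1/3)*(8/9)*(-7 + 6*(64/81)))**2 = (-56 + (1/3)*(8/9)*(-7 + 128/27))**2 = (-56 + (1/3)*(8/9)*(-61/27))**2 = (-56 - 488/729)**2 = (-41312/729)**2 = 1706681344/531441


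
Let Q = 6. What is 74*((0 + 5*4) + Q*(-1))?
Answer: 1036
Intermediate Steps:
74*((0 + 5*4) + Q*(-1)) = 74*((0 + 5*4) + 6*(-1)) = 74*((0 + 20) - 6) = 74*(20 - 6) = 74*14 = 1036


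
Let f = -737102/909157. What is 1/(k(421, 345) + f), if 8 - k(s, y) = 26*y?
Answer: -909157/8148602136 ≈ -0.00011157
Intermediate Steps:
k(s, y) = 8 - 26*y
f = -737102/909157 (f = -737102*1/909157 = -737102/909157 ≈ -0.81075)
1/(k(421, 345) + f) = 1/((8 - 26*345) - 737102/909157) = 1/((8 - 8970) - 737102/909157) = 1/(-8962 - 737102/909157) = 1/(-8148602136/909157) = -909157/8148602136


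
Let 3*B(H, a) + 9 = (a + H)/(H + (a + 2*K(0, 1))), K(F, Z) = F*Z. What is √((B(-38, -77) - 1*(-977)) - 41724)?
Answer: I*√366747/3 ≈ 201.87*I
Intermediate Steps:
B(H, a) = -8/3 (B(H, a) = -3 + ((a + H)/(H + (a + 2*(0*1))))/3 = -3 + ((H + a)/(H + (a + 2*0)))/3 = -3 + ((H + a)/(H + (a + 0)))/3 = -3 + ((H + a)/(H + a))/3 = -3 + (⅓)*1 = -3 + ⅓ = -8/3)
√((B(-38, -77) - 1*(-977)) - 41724) = √((-8/3 - 1*(-977)) - 41724) = √((-8/3 + 977) - 41724) = √(2923/3 - 41724) = √(-122249/3) = I*√366747/3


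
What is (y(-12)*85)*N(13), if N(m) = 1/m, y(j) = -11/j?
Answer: 935/156 ≈ 5.9936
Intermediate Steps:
N(m) = 1/m
(y(-12)*85)*N(13) = (-11/(-12)*85)/13 = (-11*(-1/12)*85)*(1/13) = ((11/12)*85)*(1/13) = (935/12)*(1/13) = 935/156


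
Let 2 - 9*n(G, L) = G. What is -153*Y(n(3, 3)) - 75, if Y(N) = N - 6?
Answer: 860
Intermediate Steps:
n(G, L) = 2/9 - G/9
Y(N) = -6 + N
-153*Y(n(3, 3)) - 75 = -153*(-6 + (2/9 - 1/9*3)) - 75 = -153*(-6 + (2/9 - 1/3)) - 75 = -153*(-6 - 1/9) - 75 = -153*(-55/9) - 75 = 935 - 75 = 860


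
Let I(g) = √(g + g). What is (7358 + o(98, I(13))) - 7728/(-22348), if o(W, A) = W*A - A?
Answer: 41111078/5587 + 97*√26 ≈ 7853.0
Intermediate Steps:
I(g) = √2*√g (I(g) = √(2*g) = √2*√g)
o(W, A) = -A + A*W (o(W, A) = A*W - A = -A + A*W)
(7358 + o(98, I(13))) - 7728/(-22348) = (7358 + (√2*√13)*(-1 + 98)) - 7728/(-22348) = (7358 + √26*97) - 7728*(-1/22348) = (7358 + 97*√26) + 1932/5587 = 41111078/5587 + 97*√26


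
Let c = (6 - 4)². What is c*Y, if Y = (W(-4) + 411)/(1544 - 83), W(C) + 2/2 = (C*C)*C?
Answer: 1384/1461 ≈ 0.94730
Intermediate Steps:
W(C) = -1 + C³ (W(C) = -1 + (C*C)*C = -1 + C²*C = -1 + C³)
c = 4 (c = 2² = 4)
Y = 346/1461 (Y = ((-1 + (-4)³) + 411)/(1544 - 83) = ((-1 - 64) + 411)/1461 = (-65 + 411)*(1/1461) = 346*(1/1461) = 346/1461 ≈ 0.23682)
c*Y = 4*(346/1461) = 1384/1461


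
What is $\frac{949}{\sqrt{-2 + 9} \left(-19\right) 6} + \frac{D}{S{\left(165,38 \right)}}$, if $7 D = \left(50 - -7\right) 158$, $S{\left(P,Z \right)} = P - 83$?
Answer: $\frac{4503}{287} - \frac{949 \sqrt{7}}{798} \approx 12.544$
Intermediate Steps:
$S{\left(P,Z \right)} = -83 + P$ ($S{\left(P,Z \right)} = P - 83 = -83 + P$)
$D = \frac{9006}{7}$ ($D = \frac{\left(50 - -7\right) 158}{7} = \frac{\left(50 + 7\right) 158}{7} = \frac{57 \cdot 158}{7} = \frac{1}{7} \cdot 9006 = \frac{9006}{7} \approx 1286.6$)
$\frac{949}{\sqrt{-2 + 9} \left(-19\right) 6} + \frac{D}{S{\left(165,38 \right)}} = \frac{949}{\sqrt{-2 + 9} \left(-19\right) 6} + \frac{9006}{7 \left(-83 + 165\right)} = \frac{949}{\sqrt{7} \left(-19\right) 6} + \frac{9006}{7 \cdot 82} = \frac{949}{- 19 \sqrt{7} \cdot 6} + \frac{9006}{7} \cdot \frac{1}{82} = \frac{949}{\left(-114\right) \sqrt{7}} + \frac{4503}{287} = 949 \left(- \frac{\sqrt{7}}{798}\right) + \frac{4503}{287} = - \frac{949 \sqrt{7}}{798} + \frac{4503}{287} = \frac{4503}{287} - \frac{949 \sqrt{7}}{798}$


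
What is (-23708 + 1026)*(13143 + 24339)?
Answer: -850166724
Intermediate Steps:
(-23708 + 1026)*(13143 + 24339) = -22682*37482 = -850166724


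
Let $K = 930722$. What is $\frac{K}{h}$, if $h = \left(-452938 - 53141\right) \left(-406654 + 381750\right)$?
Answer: $\frac{465361}{6301695708} \approx 7.3847 \cdot 10^{-5}$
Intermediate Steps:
$h = 12603391416$ ($h = \left(-506079\right) \left(-24904\right) = 12603391416$)
$\frac{K}{h} = \frac{930722}{12603391416} = 930722 \cdot \frac{1}{12603391416} = \frac{465361}{6301695708}$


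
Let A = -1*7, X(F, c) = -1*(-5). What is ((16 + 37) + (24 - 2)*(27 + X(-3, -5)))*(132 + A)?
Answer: 94625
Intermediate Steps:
X(F, c) = 5
A = -7
((16 + 37) + (24 - 2)*(27 + X(-3, -5)))*(132 + A) = ((16 + 37) + (24 - 2)*(27 + 5))*(132 - 7) = (53 + 22*32)*125 = (53 + 704)*125 = 757*125 = 94625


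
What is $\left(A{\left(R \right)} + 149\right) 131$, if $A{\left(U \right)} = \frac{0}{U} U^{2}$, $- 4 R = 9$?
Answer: $19519$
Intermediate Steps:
$R = - \frac{9}{4}$ ($R = \left(- \frac{1}{4}\right) 9 = - \frac{9}{4} \approx -2.25$)
$A{\left(U \right)} = 0$ ($A{\left(U \right)} = 0 U^{2} = 0$)
$\left(A{\left(R \right)} + 149\right) 131 = \left(0 + 149\right) 131 = 149 \cdot 131 = 19519$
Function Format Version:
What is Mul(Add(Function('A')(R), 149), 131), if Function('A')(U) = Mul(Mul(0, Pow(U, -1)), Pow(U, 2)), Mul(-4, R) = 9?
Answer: 19519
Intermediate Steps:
R = Rational(-9, 4) (R = Mul(Rational(-1, 4), 9) = Rational(-9, 4) ≈ -2.2500)
Function('A')(U) = 0 (Function('A')(U) = Mul(0, Pow(U, 2)) = 0)
Mul(Add(Function('A')(R), 149), 131) = Mul(Add(0, 149), 131) = Mul(149, 131) = 19519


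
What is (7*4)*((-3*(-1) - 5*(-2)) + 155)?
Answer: 4704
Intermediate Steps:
(7*4)*((-3*(-1) - 5*(-2)) + 155) = 28*((3 + 10) + 155) = 28*(13 + 155) = 28*168 = 4704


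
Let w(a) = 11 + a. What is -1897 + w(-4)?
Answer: -1890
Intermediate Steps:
-1897 + w(-4) = -1897 + (11 - 4) = -1897 + 7 = -1890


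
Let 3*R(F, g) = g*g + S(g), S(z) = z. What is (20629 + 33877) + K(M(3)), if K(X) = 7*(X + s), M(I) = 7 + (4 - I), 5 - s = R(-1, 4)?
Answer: 163651/3 ≈ 54550.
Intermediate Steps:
R(F, g) = g/3 + g**2/3 (R(F, g) = (g*g + g)/3 = (g**2 + g)/3 = (g + g**2)/3 = g/3 + g**2/3)
s = -5/3 (s = 5 - 4*(1 + 4)/3 = 5 - 4*5/3 = 5 - 1*20/3 = 5 - 20/3 = -5/3 ≈ -1.6667)
M(I) = 11 - I
K(X) = -35/3 + 7*X (K(X) = 7*(X - 5/3) = 7*(-5/3 + X) = -35/3 + 7*X)
(20629 + 33877) + K(M(3)) = (20629 + 33877) + (-35/3 + 7*(11 - 1*3)) = 54506 + (-35/3 + 7*(11 - 3)) = 54506 + (-35/3 + 7*8) = 54506 + (-35/3 + 56) = 54506 + 133/3 = 163651/3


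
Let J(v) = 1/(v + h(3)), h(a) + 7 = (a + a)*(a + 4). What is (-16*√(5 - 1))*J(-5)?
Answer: -16/15 ≈ -1.0667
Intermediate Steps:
h(a) = -7 + 2*a*(4 + a) (h(a) = -7 + (a + a)*(a + 4) = -7 + (2*a)*(4 + a) = -7 + 2*a*(4 + a))
J(v) = 1/(35 + v) (J(v) = 1/(v + (-7 + 2*3² + 8*3)) = 1/(v + (-7 + 2*9 + 24)) = 1/(v + (-7 + 18 + 24)) = 1/(v + 35) = 1/(35 + v))
(-16*√(5 - 1))*J(-5) = (-16*√(5 - 1))/(35 - 5) = -16*√4/30 = -16*2*(1/30) = -32*1/30 = -16/15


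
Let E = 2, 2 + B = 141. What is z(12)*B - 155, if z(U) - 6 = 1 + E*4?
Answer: 1930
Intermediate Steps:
B = 139 (B = -2 + 141 = 139)
z(U) = 15 (z(U) = 6 + (1 + 2*4) = 6 + (1 + 8) = 6 + 9 = 15)
z(12)*B - 155 = 15*139 - 155 = 2085 - 155 = 1930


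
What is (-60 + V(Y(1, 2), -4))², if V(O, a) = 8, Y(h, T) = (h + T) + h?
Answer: 2704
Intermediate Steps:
Y(h, T) = T + 2*h (Y(h, T) = (T + h) + h = T + 2*h)
(-60 + V(Y(1, 2), -4))² = (-60 + 8)² = (-52)² = 2704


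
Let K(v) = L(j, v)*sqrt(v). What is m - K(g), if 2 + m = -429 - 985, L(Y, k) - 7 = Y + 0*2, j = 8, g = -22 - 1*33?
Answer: -1416 - 15*I*sqrt(55) ≈ -1416.0 - 111.24*I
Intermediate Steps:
g = -55 (g = -22 - 33 = -55)
L(Y, k) = 7 + Y (L(Y, k) = 7 + (Y + 0*2) = 7 + (Y + 0) = 7 + Y)
m = -1416 (m = -2 + (-429 - 985) = -2 - 1414 = -1416)
K(v) = 15*sqrt(v) (K(v) = (7 + 8)*sqrt(v) = 15*sqrt(v))
m - K(g) = -1416 - 15*sqrt(-55) = -1416 - 15*I*sqrt(55)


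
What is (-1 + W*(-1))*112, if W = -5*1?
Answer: 448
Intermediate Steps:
W = -5
(-1 + W*(-1))*112 = (-1 - 5*(-1))*112 = (-1 + 5)*112 = 4*112 = 448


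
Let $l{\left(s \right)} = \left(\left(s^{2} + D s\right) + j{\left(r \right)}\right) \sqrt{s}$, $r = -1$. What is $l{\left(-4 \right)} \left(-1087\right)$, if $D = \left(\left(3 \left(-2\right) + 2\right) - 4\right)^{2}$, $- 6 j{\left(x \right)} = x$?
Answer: $\frac{1564193 i}{3} \approx 5.214 \cdot 10^{5} i$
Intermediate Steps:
$j{\left(x \right)} = - \frac{x}{6}$
$D = 64$ ($D = \left(\left(-6 + 2\right) - 4\right)^{2} = \left(-4 - 4\right)^{2} = \left(-8\right)^{2} = 64$)
$l{\left(s \right)} = \sqrt{s} \left(\frac{1}{6} + s^{2} + 64 s\right)$ ($l{\left(s \right)} = \left(\left(s^{2} + 64 s\right) - - \frac{1}{6}\right) \sqrt{s} = \left(\left(s^{2} + 64 s\right) + \frac{1}{6}\right) \sqrt{s} = \left(\frac{1}{6} + s^{2} + 64 s\right) \sqrt{s} = \sqrt{s} \left(\frac{1}{6} + s^{2} + 64 s\right)$)
$l{\left(-4 \right)} \left(-1087\right) = \sqrt{-4} \left(\frac{1}{6} + \left(-4\right)^{2} + 64 \left(-4\right)\right) \left(-1087\right) = 2 i \left(\frac{1}{6} + 16 - 256\right) \left(-1087\right) = 2 i \left(- \frac{1439}{6}\right) \left(-1087\right) = - \frac{1439 i}{3} \left(-1087\right) = \frac{1564193 i}{3}$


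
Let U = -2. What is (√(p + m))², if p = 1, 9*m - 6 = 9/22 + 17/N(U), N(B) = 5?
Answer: 2069/990 ≈ 2.0899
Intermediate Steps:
m = 1079/990 (m = ⅔ + (9/22 + 17/5)/9 = ⅔ + (⅑)*(419/110) = ⅔ + 419/990 = 1079/990 ≈ 1.0899)
(√(p + m))² = (√(1 + 1079/990))² = (√(2069/990))² = (√227590/330)² = 2069/990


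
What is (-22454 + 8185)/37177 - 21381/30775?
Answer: -1234009912/1144122175 ≈ -1.0786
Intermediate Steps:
(-22454 + 8185)/37177 - 21381/30775 = -14269*1/37177 - 21381*1/30775 = -14269/37177 - 21381/30775 = -1234009912/1144122175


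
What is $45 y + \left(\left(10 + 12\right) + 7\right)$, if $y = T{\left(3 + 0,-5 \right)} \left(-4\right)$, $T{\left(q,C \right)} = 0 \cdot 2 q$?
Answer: $29$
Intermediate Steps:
$T{\left(q,C \right)} = 0$ ($T{\left(q,C \right)} = 0 q = 0$)
$y = 0$ ($y = 0 \left(-4\right) = 0$)
$45 y + \left(\left(10 + 12\right) + 7\right) = 45 \cdot 0 + \left(\left(10 + 12\right) + 7\right) = 0 + \left(22 + 7\right) = 0 + 29 = 29$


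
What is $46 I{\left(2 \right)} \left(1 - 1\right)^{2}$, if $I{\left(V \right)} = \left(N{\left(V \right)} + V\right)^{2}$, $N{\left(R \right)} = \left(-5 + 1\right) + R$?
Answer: $0$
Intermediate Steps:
$N{\left(R \right)} = -4 + R$
$I{\left(V \right)} = \left(-4 + 2 V\right)^{2}$ ($I{\left(V \right)} = \left(\left(-4 + V\right) + V\right)^{2} = \left(-4 + 2 V\right)^{2}$)
$46 I{\left(2 \right)} \left(1 - 1\right)^{2} = 46 \cdot 4 \left(-2 + 2\right)^{2} \left(1 - 1\right)^{2} = 46 \cdot 4 \cdot 0^{2} \cdot 0^{2} = 46 \cdot 4 \cdot 0 \cdot 0 = 46 \cdot 0 \cdot 0 = 0 \cdot 0 = 0$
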